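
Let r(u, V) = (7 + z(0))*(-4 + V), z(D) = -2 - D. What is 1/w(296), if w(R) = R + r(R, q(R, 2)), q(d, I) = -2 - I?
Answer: 1/256 ≈ 0.0039063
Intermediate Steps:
r(u, V) = -20 + 5*V (r(u, V) = (7 + (-2 - 1*0))*(-4 + V) = (7 + (-2 + 0))*(-4 + V) = (7 - 2)*(-4 + V) = 5*(-4 + V) = -20 + 5*V)
w(R) = -40 + R (w(R) = R + (-20 + 5*(-2 - 1*2)) = R + (-20 + 5*(-2 - 2)) = R + (-20 + 5*(-4)) = R + (-20 - 20) = R - 40 = -40 + R)
1/w(296) = 1/(-40 + 296) = 1/256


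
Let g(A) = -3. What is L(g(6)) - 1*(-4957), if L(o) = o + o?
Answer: 4951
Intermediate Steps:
L(o) = 2*o
L(g(6)) - 1*(-4957) = 2*(-3) - 1*(-4957) = -6 + 4957 = 4951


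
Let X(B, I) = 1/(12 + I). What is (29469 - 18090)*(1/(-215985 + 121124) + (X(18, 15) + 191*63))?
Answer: 116898666883105/853749 ≈ 1.3692e+8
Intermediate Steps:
(29469 - 18090)*(1/(-215985 + 121124) + (X(18, 15) + 191*63)) = (29469 - 18090)*(1/(-215985 + 121124) + (1/(12 + 15) + 191*63)) = 11379*(1/(-94861) + (1/27 + 12033)) = 11379*(-1/94861 + (1/27 + 12033)) = 11379*(-1/94861 + 324892/27) = 11379*(30819579985/2561247) = 116898666883105/853749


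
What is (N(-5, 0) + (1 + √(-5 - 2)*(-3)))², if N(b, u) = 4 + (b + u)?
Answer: -63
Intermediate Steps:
N(b, u) = 4 + b + u
(N(-5, 0) + (1 + √(-5 - 2)*(-3)))² = ((4 - 5 + 0) + (1 + √(-5 - 2)*(-3)))² = (-1 + (1 + √(-7)*(-3)))² = (-1 + (1 + (I*√7)*(-3)))² = (-1 + (1 - 3*I*√7))² = (-3*I*√7)² = -63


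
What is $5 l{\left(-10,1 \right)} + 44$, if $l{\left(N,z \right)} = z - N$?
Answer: $99$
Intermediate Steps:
$5 l{\left(-10,1 \right)} + 44 = 5 \left(1 - -10\right) + 44 = 5 \left(1 + 10\right) + 44 = 5 \cdot 11 + 44 = 55 + 44 = 99$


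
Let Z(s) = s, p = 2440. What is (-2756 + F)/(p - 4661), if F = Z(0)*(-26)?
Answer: 2756/2221 ≈ 1.2409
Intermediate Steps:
F = 0 (F = 0*(-26) = 0)
(-2756 + F)/(p - 4661) = (-2756 + 0)/(2440 - 4661) = -2756/(-2221) = -2756*(-1/2221) = 2756/2221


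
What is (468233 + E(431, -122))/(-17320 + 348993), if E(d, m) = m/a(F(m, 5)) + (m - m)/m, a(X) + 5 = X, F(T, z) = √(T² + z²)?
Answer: 57124421/40464106 - √14909/40464106 ≈ 1.4117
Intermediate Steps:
a(X) = -5 + X
E(d, m) = m/(-5 + √(25 + m²)) (E(d, m) = m/(-5 + √(m² + 5²)) + (m - m)/m = m/(-5 + √(m² + 25)) + 0/m = m/(-5 + √(25 + m²)) + 0 = m/(-5 + √(25 + m²)))
(468233 + E(431, -122))/(-17320 + 348993) = (468233 - 122/(-5 + √(25 + (-122)²)))/(-17320 + 348993) = (468233 - 122/(-5 + √(25 + 14884)))/331673 = (468233 - 122/(-5 + √14909))*(1/331673) = 468233/331673 - 122/(331673*(-5 + √14909))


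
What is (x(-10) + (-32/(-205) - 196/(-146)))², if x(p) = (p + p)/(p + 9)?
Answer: 103507619076/223951225 ≈ 462.19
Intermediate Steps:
x(p) = 2*p/(9 + p) (x(p) = (2*p)/(9 + p) = 2*p/(9 + p))
(x(-10) + (-32/(-205) - 196/(-146)))² = (2*(-10)/(9 - 10) + (-32/(-205) - 196/(-146)))² = (2*(-10)/(-1) + (-32*(-1/205) - 196*(-1/146)))² = (2*(-10)*(-1) + (32/205 + 98/73))² = (20 + 22426/14965)² = (321726/14965)² = 103507619076/223951225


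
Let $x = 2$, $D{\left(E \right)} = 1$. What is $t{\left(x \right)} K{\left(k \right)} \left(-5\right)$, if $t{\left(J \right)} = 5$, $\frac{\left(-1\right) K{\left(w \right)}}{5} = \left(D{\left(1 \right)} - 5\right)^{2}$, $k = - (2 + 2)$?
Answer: $2000$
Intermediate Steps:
$k = -4$ ($k = \left(-1\right) 4 = -4$)
$K{\left(w \right)} = -80$ ($K{\left(w \right)} = - 5 \left(1 - 5\right)^{2} = - 5 \left(-4\right)^{2} = \left(-5\right) 16 = -80$)
$t{\left(x \right)} K{\left(k \right)} \left(-5\right) = 5 \left(-80\right) \left(-5\right) = \left(-400\right) \left(-5\right) = 2000$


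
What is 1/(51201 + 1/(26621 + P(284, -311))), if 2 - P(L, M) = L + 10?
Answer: 26329/1348071130 ≈ 1.9531e-5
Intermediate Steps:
P(L, M) = -8 - L (P(L, M) = 2 - (L + 10) = 2 - (10 + L) = 2 + (-10 - L) = -8 - L)
1/(51201 + 1/(26621 + P(284, -311))) = 1/(51201 + 1/(26621 + (-8 - 1*284))) = 1/(51201 + 1/(26621 + (-8 - 284))) = 1/(51201 + 1/(26621 - 292)) = 1/(51201 + 1/26329) = 1/(1348071130/26329) = 26329/1348071130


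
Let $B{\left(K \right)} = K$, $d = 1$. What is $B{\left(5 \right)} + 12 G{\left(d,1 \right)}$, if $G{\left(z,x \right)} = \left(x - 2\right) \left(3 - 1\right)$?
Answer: $-19$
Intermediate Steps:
$G{\left(z,x \right)} = -4 + 2 x$ ($G{\left(z,x \right)} = \left(-2 + x\right) 2 = -4 + 2 x$)
$B{\left(5 \right)} + 12 G{\left(d,1 \right)} = 5 + 12 \left(-4 + 2 \cdot 1\right) = 5 + 12 \left(-4 + 2\right) = 5 + 12 \left(-2\right) = 5 - 24 = -19$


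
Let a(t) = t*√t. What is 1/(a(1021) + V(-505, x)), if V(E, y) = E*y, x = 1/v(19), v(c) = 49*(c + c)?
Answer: 940310/3690086779251459 + 3539851924*√1021/3690086779251459 ≈ 3.0652e-5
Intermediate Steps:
v(c) = 98*c (v(c) = 49*(2*c) = 98*c)
x = 1/1862 (x = 1/(98*19) = 1/1862 ≈ 0.00053706)
a(t) = t^(3/2)
1/(a(1021) + V(-505, x)) = 1/(1021^(3/2) - 505*1/1862) = 1/(1021*√1021 - 505/1862) = 1/(-505/1862 + 1021*√1021)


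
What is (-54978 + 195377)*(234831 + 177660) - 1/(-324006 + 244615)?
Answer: 4597796698459420/79391 ≈ 5.7913e+10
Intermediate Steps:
(-54978 + 195377)*(234831 + 177660) - 1/(-324006 + 244615) = 140399*412491 - 1/(-79391) = 57913323909 - 1*(-1/79391) = 57913323909 + 1/79391 = 4597796698459420/79391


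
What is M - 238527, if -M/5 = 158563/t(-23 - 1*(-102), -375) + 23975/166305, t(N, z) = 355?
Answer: -568564571005/2361531 ≈ -2.4076e+5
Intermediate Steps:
M = -5275666168/2361531 (M = -5*(158563/355 + 23975/166305) = -5*(158563*(1/355) + 23975*(1/166305)) = -5*(158563/355 + 4795/33261) = -5*5275666168/11807655 = -5275666168/2361531 ≈ -2234.0)
M - 238527 = -5275666168/2361531 - 238527 = -568564571005/2361531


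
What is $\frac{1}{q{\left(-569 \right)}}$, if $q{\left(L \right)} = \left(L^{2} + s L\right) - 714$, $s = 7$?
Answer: $\frac{1}{319064} \approx 3.1342 \cdot 10^{-6}$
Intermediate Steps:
$q{\left(L \right)} = -714 + L^{2} + 7 L$ ($q{\left(L \right)} = \left(L^{2} + 7 L\right) - 714 = -714 + L^{2} + 7 L$)
$\frac{1}{q{\left(-569 \right)}} = \frac{1}{-714 + \left(-569\right)^{2} + 7 \left(-569\right)} = \frac{1}{-714 + 323761 - 3983} = \frac{1}{319064}$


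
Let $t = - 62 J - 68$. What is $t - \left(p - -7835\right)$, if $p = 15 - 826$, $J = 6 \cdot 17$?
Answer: $-13416$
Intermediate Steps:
$J = 102$
$p = -811$ ($p = 15 - 826 = -811$)
$t = -6392$ ($t = \left(-62\right) 102 - 68 = -6324 - 68 = -6392$)
$t - \left(p - -7835\right) = -6392 - \left(-811 - -7835\right) = -6392 - \left(-811 + 7835\right) = -6392 - 7024 = -13416$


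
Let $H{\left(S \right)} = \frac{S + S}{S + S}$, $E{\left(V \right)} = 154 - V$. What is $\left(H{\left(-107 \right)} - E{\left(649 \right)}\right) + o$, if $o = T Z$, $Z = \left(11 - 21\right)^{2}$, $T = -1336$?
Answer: $-133104$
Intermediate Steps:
$Z = 100$ ($Z = \left(-10\right)^{2} = 100$)
$o = -133600$ ($o = \left(-1336\right) 100 = -133600$)
$H{\left(S \right)} = 1$ ($H{\left(S \right)} = \frac{2 S}{2 S} = 2 S \frac{1}{2 S} = 1$)
$\left(H{\left(-107 \right)} - E{\left(649 \right)}\right) + o = \left(1 - \left(154 - 649\right)\right) - 133600 = \left(1 - -495\right) - 133600 = \left(1 + 495\right) - 133600 = 496 - 133600 = -133104$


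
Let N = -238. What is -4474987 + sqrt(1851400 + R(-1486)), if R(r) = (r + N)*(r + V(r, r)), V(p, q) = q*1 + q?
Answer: -4474987 + 4*sqrt(596062) ≈ -4.4719e+6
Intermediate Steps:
V(p, q) = 2*q (V(p, q) = q + q = 2*q)
R(r) = 3*r*(-238 + r) (R(r) = (r - 238)*(r + 2*r) = (-238 + r)*(3*r) = 3*r*(-238 + r))
-4474987 + sqrt(1851400 + R(-1486)) = -4474987 + sqrt(1851400 + 3*(-1486)*(-238 - 1486)) = -4474987 + sqrt(1851400 + 3*(-1486)*(-1724)) = -4474987 + sqrt(1851400 + 7685592) = -4474987 + sqrt(9536992) = -4474987 + 4*sqrt(596062)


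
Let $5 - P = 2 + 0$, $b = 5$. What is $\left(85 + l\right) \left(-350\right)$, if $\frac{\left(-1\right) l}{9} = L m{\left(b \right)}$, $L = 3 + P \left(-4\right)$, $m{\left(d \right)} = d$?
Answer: $-171500$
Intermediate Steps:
$P = 3$ ($P = 5 - \left(2 + 0\right) = 5 - 2 = 3$)
$L = -9$ ($L = 3 + 3 \left(-4\right) = 3 - 12 = -9$)
$l = 405$ ($l = - 9 \left(\left(-9\right) 5\right) = \left(-9\right) \left(-45\right) = 405$)
$\left(85 + l\right) \left(-350\right) = \left(85 + 405\right) \left(-350\right) = 490 \left(-350\right) = -171500$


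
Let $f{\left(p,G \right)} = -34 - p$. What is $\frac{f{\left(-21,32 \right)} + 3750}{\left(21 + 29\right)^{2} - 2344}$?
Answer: $\frac{3737}{156} \approx 23.955$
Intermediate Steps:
$\frac{f{\left(-21,32 \right)} + 3750}{\left(21 + 29\right)^{2} - 2344} = \frac{\left(-34 - -21\right) + 3750}{\left(21 + 29\right)^{2} - 2344} = \frac{\left(-34 + 21\right) + 3750}{50^{2} - 2344} = \frac{-13 + 3750}{2500 - 2344} = \frac{3737}{156}$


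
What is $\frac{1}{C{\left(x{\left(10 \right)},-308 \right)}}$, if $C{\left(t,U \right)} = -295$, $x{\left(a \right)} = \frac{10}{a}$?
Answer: $- \frac{1}{295} \approx -0.0033898$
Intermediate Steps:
$\frac{1}{C{\left(x{\left(10 \right)},-308 \right)}} = \frac{1}{-295} = - \frac{1}{295}$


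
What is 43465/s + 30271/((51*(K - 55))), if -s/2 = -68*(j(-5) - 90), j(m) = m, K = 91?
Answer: 915587/69768 ≈ 13.123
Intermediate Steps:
s = -12920 (s = -(-136)*(-5 - 90) = -(-136)*(-95) = -2*6460 = -12920)
43465/s + 30271/((51*(K - 55))) = 43465/(-12920) + 30271/((51*(91 - 55))) = 43465*(-1/12920) + 30271/((51*36)) = -8693/2584 + 30271/1836 = 915587/69768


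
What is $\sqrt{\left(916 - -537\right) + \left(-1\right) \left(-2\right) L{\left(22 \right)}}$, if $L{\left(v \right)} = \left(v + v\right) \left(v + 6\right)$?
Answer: $\sqrt{3917} \approx 62.586$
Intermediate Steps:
$L{\left(v \right)} = 2 v \left(6 + v\right)$
$\sqrt{\left(916 - -537\right) + \left(-1\right) \left(-2\right) L{\left(22 \right)}} = \sqrt{\left(916 - -537\right) + \left(-1\right) \left(-2\right) 2 \cdot 22 \left(6 + 22\right)} = \sqrt{\left(916 + 537\right) + 2 \cdot 2 \cdot 22 \cdot 28} = \sqrt{1453 + 2 \cdot 1232} = \sqrt{1453 + 2464} = \sqrt{3917}$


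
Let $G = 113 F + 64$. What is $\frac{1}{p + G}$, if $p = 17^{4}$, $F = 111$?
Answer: $\frac{1}{96128} \approx 1.0403 \cdot 10^{-5}$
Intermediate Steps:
$G = 12607$ ($G = 113 \cdot 111 + 64 = 12543 + 64 = 12607$)
$p = 83521$
$\frac{1}{p + G} = \frac{1}{83521 + 12607} = \frac{1}{96128}$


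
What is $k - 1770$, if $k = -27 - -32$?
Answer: $-1765$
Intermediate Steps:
$k = 5$ ($k = -27 + 32 = 5$)
$k - 1770 = 5 - 1770 = -1765$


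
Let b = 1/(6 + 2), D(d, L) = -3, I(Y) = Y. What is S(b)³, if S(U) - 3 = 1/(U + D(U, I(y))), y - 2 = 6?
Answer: 226981/12167 ≈ 18.655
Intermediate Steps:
y = 8 (y = 2 + 6 = 8)
b = ⅛ (b = 1/8 = ⅛ ≈ 0.12500)
S(U) = 3 + 1/(-3 + U) (S(U) = 3 + 1/(U - 3) = 3 + 1/(-3 + U))
S(b)³ = ((-8 + 3*(⅛))/(-3 + ⅛))³ = ((-8 + 3/8)/(-23/8))³ = (-8/23*(-61/8))³ = (61/23)³ = 226981/12167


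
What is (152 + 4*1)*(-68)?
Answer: -10608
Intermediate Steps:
(152 + 4*1)*(-68) = (152 + 4)*(-68) = 156*(-68) = -10608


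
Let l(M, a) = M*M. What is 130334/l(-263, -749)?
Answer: 130334/69169 ≈ 1.8843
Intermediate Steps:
l(M, a) = M²
130334/l(-263, -749) = 130334/((-263)²) = 130334/69169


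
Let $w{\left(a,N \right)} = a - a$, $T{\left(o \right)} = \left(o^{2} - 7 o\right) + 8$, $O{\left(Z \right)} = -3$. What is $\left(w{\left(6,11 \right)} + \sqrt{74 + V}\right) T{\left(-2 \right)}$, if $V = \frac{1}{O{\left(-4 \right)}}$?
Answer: $\frac{26 \sqrt{663}}{3} \approx 223.16$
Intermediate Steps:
$T{\left(o \right)} = 8 + o^{2} - 7 o$
$w{\left(a,N \right)} = 0$
$V = - \frac{1}{3}$ ($V = \frac{1}{-3} = - \frac{1}{3} \approx -0.33333$)
$\left(w{\left(6,11 \right)} + \sqrt{74 + V}\right) T{\left(-2 \right)} = \left(0 + \sqrt{74 - \frac{1}{3}}\right) \left(8 + \left(-2\right)^{2} - -14\right) = \left(0 + \sqrt{\frac{221}{3}}\right) \left(8 + 4 + 14\right) = \left(0 + \frac{\sqrt{663}}{3}\right) 26 = \frac{\sqrt{663}}{3} \cdot 26 = \frac{26 \sqrt{663}}{3}$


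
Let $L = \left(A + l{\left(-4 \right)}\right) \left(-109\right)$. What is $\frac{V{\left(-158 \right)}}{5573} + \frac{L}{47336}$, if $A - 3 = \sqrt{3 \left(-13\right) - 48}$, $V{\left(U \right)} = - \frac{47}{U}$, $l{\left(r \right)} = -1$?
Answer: $- \frac{47432905}{10420239356} - \frac{109 i \sqrt{87}}{47336} \approx -0.004552 - 0.021478 i$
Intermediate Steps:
$A = 3 + i \sqrt{87}$ ($A = 3 + \sqrt{3 \left(-13\right) - 48} = 3 + \sqrt{-39 - 48} = 3 + \sqrt{-87} = 3 + i \sqrt{87} \approx 3.0 + 9.3274 i$)
$L = -218 - 109 i \sqrt{87}$ ($L = \left(\left(3 + i \sqrt{87}\right) - 1\right) \left(-109\right) = \left(2 + i \sqrt{87}\right) \left(-109\right) = -218 - 109 i \sqrt{87} \approx -218.0 - 1016.7 i$)
$\frac{V{\left(-158 \right)}}{5573} + \frac{L}{47336} = \frac{\left(-47\right) \frac{1}{-158}}{5573} + \frac{-218 - 109 i \sqrt{87}}{47336} = \left(-47\right) \left(- \frac{1}{158}\right) \frac{1}{5573} + \left(-218 - 109 i \sqrt{87}\right) \frac{1}{47336} = \frac{47}{158} \cdot \frac{1}{5573} - \left(\frac{109}{23668} + \frac{109 i \sqrt{87}}{47336}\right) = \frac{47}{880534} - \left(\frac{109}{23668} + \frac{109 i \sqrt{87}}{47336}\right) = - \frac{47432905}{10420239356} - \frac{109 i \sqrt{87}}{47336}$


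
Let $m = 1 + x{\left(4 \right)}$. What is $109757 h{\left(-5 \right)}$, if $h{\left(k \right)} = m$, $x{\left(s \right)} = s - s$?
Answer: $109757$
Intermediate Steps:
$x{\left(s \right)} = 0$
$m = 1$ ($m = 1 + 0 = 1$)
$h{\left(k \right)} = 1$
$109757 h{\left(-5 \right)} = 109757 \cdot 1 = 109757$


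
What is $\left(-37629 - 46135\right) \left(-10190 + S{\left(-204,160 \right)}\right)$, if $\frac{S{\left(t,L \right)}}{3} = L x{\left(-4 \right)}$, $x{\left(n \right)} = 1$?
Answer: $813348440$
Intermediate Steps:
$S{\left(t,L \right)} = 3 L$ ($S{\left(t,L \right)} = 3 L 1 = 3 L$)
$\left(-37629 - 46135\right) \left(-10190 + S{\left(-204,160 \right)}\right) = \left(-37629 - 46135\right) \left(-10190 + 3 \cdot 160\right) = - 83764 \left(-10190 + 480\right) = \left(-83764\right) \left(-9710\right) = 813348440$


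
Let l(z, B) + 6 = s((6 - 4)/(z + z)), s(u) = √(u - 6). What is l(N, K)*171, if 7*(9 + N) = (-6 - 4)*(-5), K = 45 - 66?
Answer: -1026 + 171*I*√1105/13 ≈ -1026.0 + 437.25*I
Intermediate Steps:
s(u) = √(-6 + u)
K = -21
N = -13/7 (N = -9 + ((-6 - 4)*(-5))/7 = -9 + (-10*(-5))/7 = -9 + (⅐)*50 = -9 + 50/7 = -13/7 ≈ -1.8571)
l(z, B) = -6 + √(-6 + 1/z) (l(z, B) = -6 + √(-6 + (6 - 4)/(z + z)) = -6 + √(-6 + 2/((2*z))) = -6 + √(-6 + 2*(1/(2*z))) = -6 + √(-6 + 1/z))
l(N, K)*171 = (-6 + √(-6 + 1/(-13/7)))*171 = (-6 + √(-6 - 7/13))*171 = (-6 + √(-85/13))*171 = (-6 + I*√1105/13)*171 = -1026 + 171*I*√1105/13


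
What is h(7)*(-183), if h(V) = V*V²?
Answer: -62769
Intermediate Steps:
h(V) = V³
h(7)*(-183) = 7³*(-183) = 343*(-183) = -62769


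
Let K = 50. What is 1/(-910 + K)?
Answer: -1/860 ≈ -0.0011628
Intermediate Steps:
1/(-910 + K) = 1/(-910 + 50) = 1/(-860) = -1/860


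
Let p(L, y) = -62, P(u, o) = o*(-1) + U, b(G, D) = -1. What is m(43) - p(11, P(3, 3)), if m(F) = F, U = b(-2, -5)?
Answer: 105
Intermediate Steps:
U = -1
P(u, o) = -1 - o (P(u, o) = o*(-1) - 1 = -o - 1 = -1 - o)
m(43) - p(11, P(3, 3)) = 43 - 1*(-62) = 43 + 62 = 105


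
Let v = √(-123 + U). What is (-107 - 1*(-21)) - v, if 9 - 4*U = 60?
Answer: -86 - I*√543/2 ≈ -86.0 - 11.651*I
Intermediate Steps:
U = -51/4 (U = 9/4 - ¼*60 = 9/4 - 15 = -51/4 ≈ -12.750)
v = I*√543/2 (v = √(-123 - 51/4) = √(-543/4) = I*√543/2 ≈ 11.651*I)
(-107 - 1*(-21)) - v = (-107 - 1*(-21)) - I*√543/2 = (-107 + 21) - I*√543/2 = -86 - I*√543/2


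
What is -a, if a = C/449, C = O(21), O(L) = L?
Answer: -21/449 ≈ -0.046771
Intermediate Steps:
C = 21
a = 21/449 ≈ 0.046771
-a = -1*21/449 = -21/449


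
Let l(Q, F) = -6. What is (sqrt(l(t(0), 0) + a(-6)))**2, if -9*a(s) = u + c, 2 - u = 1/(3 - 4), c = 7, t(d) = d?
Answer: -64/9 ≈ -7.1111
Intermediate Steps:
u = 3 (u = 2 - 1/(3 - 4) = 2 - 1/(-1) = 2 - 1*(-1) = 2 + 1 = 3)
a(s) = -10/9 (a(s) = -(3 + 7)/9 = -1/9*10 = -10/9)
(sqrt(l(t(0), 0) + a(-6)))**2 = (sqrt(-6 - 10/9))**2 = (sqrt(-64/9))**2 = (8*I/3)**2 = -64/9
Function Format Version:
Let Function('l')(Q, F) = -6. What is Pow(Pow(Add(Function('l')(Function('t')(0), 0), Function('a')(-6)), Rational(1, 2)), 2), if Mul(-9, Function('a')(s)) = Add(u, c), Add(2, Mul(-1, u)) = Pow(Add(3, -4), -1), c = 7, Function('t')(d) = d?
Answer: Rational(-64, 9) ≈ -7.1111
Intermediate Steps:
u = 3 (u = Add(2, Mul(-1, Pow(Add(3, -4), -1))) = Add(2, Mul(-1, Pow(-1, -1))) = Add(2, Mul(-1, -1)) = Add(2, 1) = 3)
Function('a')(s) = Rational(-10, 9) (Function('a')(s) = Mul(Rational(-1, 9), Add(3, 7)) = Mul(Rational(-1, 9), 10) = Rational(-10, 9))
Pow(Pow(Add(Function('l')(Function('t')(0), 0), Function('a')(-6)), Rational(1, 2)), 2) = Pow(Pow(Add(-6, Rational(-10, 9)), Rational(1, 2)), 2) = Pow(Pow(Rational(-64, 9), Rational(1, 2)), 2) = Pow(Mul(Rational(8, 3), I), 2) = Rational(-64, 9)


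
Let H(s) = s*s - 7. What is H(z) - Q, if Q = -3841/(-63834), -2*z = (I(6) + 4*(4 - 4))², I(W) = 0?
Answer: -450679/63834 ≈ -7.0602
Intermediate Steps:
z = 0 (z = -(0 + 4*(4 - 4))²/2 = -(0 + 4*0)²/2 = -(0 + 0)²/2 = -½*0² = -½*0 = 0)
H(s) = -7 + s² (H(s) = s² - 7 = -7 + s²)
Q = 3841/63834 (Q = -3841*(-1/63834) = 3841/63834 ≈ 0.060172)
H(z) - Q = (-7 + 0²) - 1*3841/63834 = (-7 + 0) - 3841/63834 = -7 - 3841/63834 = -450679/63834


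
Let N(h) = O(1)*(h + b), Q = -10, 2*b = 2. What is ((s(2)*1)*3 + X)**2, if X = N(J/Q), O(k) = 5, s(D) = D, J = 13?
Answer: 81/4 ≈ 20.250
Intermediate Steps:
b = 1 (b = (1/2)*2 = 1)
N(h) = 5 + 5*h (N(h) = 5*(h + 1) = 5*(1 + h) = 5 + 5*h)
X = -3/2 (X = 5 + 5*(13/(-10)) = 5 + 5*(13*(-1/10)) = 5 + 5*(-13/10) = 5 - 13/2 = -3/2 ≈ -1.5000)
((s(2)*1)*3 + X)**2 = ((2*1)*3 - 3/2)**2 = (2*3 - 3/2)**2 = (6 - 3/2)**2 = (9/2)**2 = 81/4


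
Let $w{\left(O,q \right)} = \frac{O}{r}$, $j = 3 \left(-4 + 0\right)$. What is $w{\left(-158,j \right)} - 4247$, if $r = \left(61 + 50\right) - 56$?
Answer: $- \frac{233743}{55} \approx -4249.9$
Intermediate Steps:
$r = 55$ ($r = 111 - 56 = 55$)
$j = -12$ ($j = 3 \left(-4\right) = -12$)
$w{\left(O,q \right)} = \frac{O}{55}$
$w{\left(-158,j \right)} - 4247 = \frac{1}{55} \left(-158\right) - 4247 = - \frac{158}{55} - 4247 = - \frac{233743}{55}$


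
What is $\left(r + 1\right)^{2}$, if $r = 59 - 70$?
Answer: $100$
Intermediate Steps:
$r = -11$
$\left(r + 1\right)^{2} = \left(-11 + 1\right)^{2} = \left(-10\right)^{2} = 100$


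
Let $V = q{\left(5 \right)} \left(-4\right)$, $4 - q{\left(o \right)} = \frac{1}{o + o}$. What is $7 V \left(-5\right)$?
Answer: $546$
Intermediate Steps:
$q{\left(o \right)} = 4 - \frac{1}{2 o}$ ($q{\left(o \right)} = 4 - \frac{1}{o + o} = 4 - \frac{1}{2 o}$)
$V = - \frac{78}{5}$ ($V = \left(4 - \frac{1}{2 \cdot 5}\right) \left(-4\right) = \left(4 - \frac{1}{10}\right) \left(-4\right) = \frac{39}{10} \left(-4\right) = - \frac{78}{5} \approx -15.6$)
$7 V \left(-5\right) = 7 \left(- \frac{78}{5}\right) \left(-5\right) = \left(- \frac{546}{5}\right) \left(-5\right) = 546$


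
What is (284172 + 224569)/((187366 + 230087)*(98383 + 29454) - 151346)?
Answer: 508741/53365787815 ≈ 9.5331e-6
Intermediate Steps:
(284172 + 224569)/((187366 + 230087)*(98383 + 29454) - 151346) = 508741/(417453*127837 - 151346) = 508741/(53365939161 - 151346) = 508741/53365787815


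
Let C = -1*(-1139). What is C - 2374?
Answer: -1235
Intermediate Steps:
C = 1139
C - 2374 = 1139 - 2374 = -1235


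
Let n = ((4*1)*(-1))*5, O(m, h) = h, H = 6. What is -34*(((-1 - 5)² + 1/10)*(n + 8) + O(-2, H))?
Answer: 72624/5 ≈ 14525.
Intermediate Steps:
n = -20 (n = (4*(-1))*5 = -4*5 = -20)
-34*(((-1 - 5)² + 1/10)*(n + 8) + O(-2, H)) = -34*(((-1 - 5)² + 1/10)*(-20 + 8) + 6) = -34*(((-6)² + ⅒)*(-12) + 6) = -34*((36 + ⅒)*(-12) + 6) = -34*((361/10)*(-12) + 6) = -34*(-2166/5 + 6) = -34*(-2136/5) = 72624/5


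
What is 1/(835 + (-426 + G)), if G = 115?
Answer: 1/524 ≈ 0.0019084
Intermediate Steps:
1/(835 + (-426 + G)) = 1/(835 + (-426 + 115)) = 1/(835 - 311) = 1/524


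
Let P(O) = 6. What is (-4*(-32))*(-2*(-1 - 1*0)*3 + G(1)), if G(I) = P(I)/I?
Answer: 1536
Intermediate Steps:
G(I) = 6/I
(-4*(-32))*(-2*(-1 - 1*0)*3 + G(1)) = (-4*(-32))*(-2*(-1 - 1*0)*3 + 6/1) = 128*(-2*(-1 + 0)*3 + 6*1) = 128*(-(-2)*3 + 6) = 128*(-2*(-3) + 6) = 128*(6 + 6) = 128*12 = 1536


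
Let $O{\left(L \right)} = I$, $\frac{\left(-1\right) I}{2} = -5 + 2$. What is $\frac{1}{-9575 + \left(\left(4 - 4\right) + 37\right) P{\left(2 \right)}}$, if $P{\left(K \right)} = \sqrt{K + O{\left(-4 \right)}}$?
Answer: $- \frac{9575}{91669673} - \frac{74 \sqrt{2}}{91669673} \approx -0.00010559$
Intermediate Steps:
$I = 6$ ($I = - 2 \left(-5 + 2\right) = \left(-2\right) \left(-3\right) = 6$)
$O{\left(L \right)} = 6$
$P{\left(K \right)} = \sqrt{6 + K}$ ($P{\left(K \right)} = \sqrt{K + 6} = \sqrt{6 + K}$)
$\frac{1}{-9575 + \left(\left(4 - 4\right) + 37\right) P{\left(2 \right)}} = \frac{1}{-9575 + \left(\left(4 - 4\right) + 37\right) \sqrt{6 + 2}} = \frac{1}{-9575 + \left(0 + 37\right) \sqrt{8}} = \frac{1}{-9575 + 37 \cdot 2 \sqrt{2}} = \frac{1}{-9575 + 74 \sqrt{2}}$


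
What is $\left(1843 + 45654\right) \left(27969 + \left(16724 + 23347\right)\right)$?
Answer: $3231695880$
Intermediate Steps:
$\left(1843 + 45654\right) \left(27969 + \left(16724 + 23347\right)\right) = 47497 \left(27969 + 40071\right) = 47497 \cdot 68040 = 3231695880$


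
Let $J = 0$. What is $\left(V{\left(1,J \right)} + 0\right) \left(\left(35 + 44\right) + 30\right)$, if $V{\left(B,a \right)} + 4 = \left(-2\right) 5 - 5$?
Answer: $-2071$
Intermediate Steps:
$V{\left(B,a \right)} = -19$ ($V{\left(B,a \right)} = -4 - 15 = -19$)
$\left(V{\left(1,J \right)} + 0\right) \left(\left(35 + 44\right) + 30\right) = \left(-19 + 0\right) \left(\left(35 + 44\right) + 30\right) = - 19 \left(79 + 30\right) = \left(-19\right) 109 = -2071$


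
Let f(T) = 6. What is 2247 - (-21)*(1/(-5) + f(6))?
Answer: 11844/5 ≈ 2368.8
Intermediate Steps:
2247 - (-21)*(1/(-5) + f(6)) = 2247 - (-21)*(1/(-5) + 6) = 2247 - (-21)*(-⅕ + 6) = 2247 - (-21)*29/5 = 2247 - 1*(-609/5) = 2247 + 609/5 = 11844/5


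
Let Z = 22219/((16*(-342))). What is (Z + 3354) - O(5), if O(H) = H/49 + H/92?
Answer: 20657924923/6166944 ≈ 3349.8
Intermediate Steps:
O(H) = 141*H/4508 (O(H) = H*(1/49) + H*(1/92) = H/49 + H/92 = 141*H/4508)
Z = -22219/5472 (Z = 22219/(-5472) = 22219*(-1/5472) = -22219/5472 ≈ -4.0605)
(Z + 3354) - O(5) = (-22219/5472 + 3354) - 141*5/4508 = 18330869/5472 - 1*705/4508 = 18330869/5472 - 705/4508 = 20657924923/6166944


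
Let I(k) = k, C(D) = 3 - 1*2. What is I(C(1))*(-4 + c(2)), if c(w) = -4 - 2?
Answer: -10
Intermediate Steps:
C(D) = 1 (C(D) = 3 - 2 = 1)
c(w) = -6
I(C(1))*(-4 + c(2)) = 1*(-4 - 6) = 1*(-10) = -10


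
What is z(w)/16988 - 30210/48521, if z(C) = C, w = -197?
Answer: -522766117/824274748 ≈ -0.63421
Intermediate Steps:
z(w)/16988 - 30210/48521 = -197/16988 - 30210/48521 = -522766117/824274748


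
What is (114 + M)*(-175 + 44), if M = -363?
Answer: 32619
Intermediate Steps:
(114 + M)*(-175 + 44) = (114 - 363)*(-175 + 44) = -249*(-131) = 32619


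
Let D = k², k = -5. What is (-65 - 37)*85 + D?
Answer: -8645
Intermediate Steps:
D = 25 (D = (-5)² = 25)
(-65 - 37)*85 + D = (-65 - 37)*85 + 25 = -102*85 + 25 = -8670 + 25 = -8645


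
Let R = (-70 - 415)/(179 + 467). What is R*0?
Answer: 0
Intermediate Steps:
R = -485/646 ≈ -0.75077
R*0 = -485/646*0 = 0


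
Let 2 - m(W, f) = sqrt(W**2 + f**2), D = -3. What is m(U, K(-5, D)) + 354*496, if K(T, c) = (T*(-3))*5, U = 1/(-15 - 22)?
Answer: 175586 - sqrt(7700626)/37 ≈ 1.7551e+5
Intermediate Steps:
U = -1/37 (U = 1/(-37) = -1/37 ≈ -0.027027)
K(T, c) = -15*T (K(T, c) = -3*T*5 = -15*T)
m(W, f) = 2 - sqrt(W**2 + f**2)
m(U, K(-5, D)) + 354*496 = (2 - sqrt((-1/37)**2 + (-15*(-5))**2)) + 354*496 = (2 - sqrt(1/1369 + 75**2)) + 175584 = (2 - sqrt(1/1369 + 5625)) + 175584 = (2 - sqrt(7700626/1369)) + 175584 = (2 - sqrt(7700626)/37) + 175584 = 175586 - sqrt(7700626)/37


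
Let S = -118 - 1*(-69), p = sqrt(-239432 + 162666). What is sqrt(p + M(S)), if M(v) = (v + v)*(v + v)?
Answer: sqrt(9604 + I*sqrt(76766)) ≈ 98.01 + 1.413*I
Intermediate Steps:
p = I*sqrt(76766) (p = sqrt(-76766) = I*sqrt(76766) ≈ 277.07*I)
S = -49 (S = -118 + 69 = -49)
M(v) = 4*v**2 (M(v) = (2*v)*(2*v) = 4*v**2)
sqrt(p + M(S)) = sqrt(I*sqrt(76766) + 4*(-49)**2) = sqrt(I*sqrt(76766) + 4*2401) = sqrt(I*sqrt(76766) + 9604) = sqrt(9604 + I*sqrt(76766))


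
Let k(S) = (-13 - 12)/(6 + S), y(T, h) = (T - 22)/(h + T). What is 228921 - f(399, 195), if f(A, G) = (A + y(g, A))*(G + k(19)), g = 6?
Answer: 61366679/405 ≈ 1.5152e+5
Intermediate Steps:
y(T, h) = (-22 + T)/(T + h)
k(S) = -25/(6 + S)
f(A, G) = (-1 + G)*(A - 16/(6 + A)) (f(A, G) = (A + (-22 + 6)/(6 + A))*(G - 25/(6 + 19)) = (A - 16/(6 + A))*(G - 25/25) = (A - 16/(6 + A))*(G - 25*1/25) = (A - 16/(6 + A))*(G - 1) = (A - 16/(6 + A))*(-1 + G) = (-1 + G)*(A - 16/(6 + A)))
228921 - f(399, 195) = 228921 - (16 - 16*195 + 399*(-1 + 195)*(6 + 399))/(6 + 399) = 228921 - (16 - 3120 + 399*194*405)/405 = 228921 - (16 - 3120 + 31349430)/405 = 228921 - 31346326/405 = 61366679/405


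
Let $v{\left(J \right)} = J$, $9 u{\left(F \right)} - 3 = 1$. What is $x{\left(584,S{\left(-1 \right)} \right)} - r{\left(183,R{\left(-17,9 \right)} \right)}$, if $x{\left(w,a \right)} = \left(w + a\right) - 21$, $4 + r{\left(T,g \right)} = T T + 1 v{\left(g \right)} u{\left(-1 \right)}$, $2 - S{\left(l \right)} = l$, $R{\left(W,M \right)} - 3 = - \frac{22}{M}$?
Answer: $- \frac{2666459}{81} \approx -32919.0$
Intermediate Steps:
$u{\left(F \right)} = \frac{4}{9}$ ($u{\left(F \right)} = \frac{1}{3} + \frac{1}{9} \cdot 1 = \frac{1}{3} + \frac{1}{9} = \frac{4}{9}$)
$R{\left(W,M \right)} = 3 - \frac{22}{M}$
$S{\left(l \right)} = 2 - l$
$r{\left(T,g \right)} = -4 + T^{2} + \frac{4 g}{9}$ ($r{\left(T,g \right)} = -4 + \left(T T + 1 g \frac{4}{9}\right) = -4 + \left(T^{2} + g \frac{4}{9}\right) = -4 + \left(T^{2} + \frac{4 g}{9}\right) = -4 + T^{2} + \frac{4 g}{9}$)
$x{\left(w,a \right)} = -21 + a + w$ ($x{\left(w,a \right)} = \left(a + w\right) - 21 = -21 + a + w$)
$x{\left(584,S{\left(-1 \right)} \right)} - r{\left(183,R{\left(-17,9 \right)} \right)} = \left(-21 + \left(2 - -1\right) + 584\right) - \left(-4 + 183^{2} + \frac{4 \left(3 - \frac{22}{9}\right)}{9}\right) = \left(-21 + \left(2 + 1\right) + 584\right) - \left(-4 + 33489 + \frac{4 \left(3 - \frac{22}{9}\right)}{9}\right) = \left(-21 + 3 + 584\right) - \left(-4 + 33489 + \frac{4 \left(3 - \frac{22}{9}\right)}{9}\right) = 566 - \left(-4 + 33489 + \frac{4}{9} \cdot \frac{5}{9}\right) = 566 - \left(-4 + 33489 + \frac{20}{81}\right) = 566 - \frac{2712305}{81} = - \frac{2666459}{81}$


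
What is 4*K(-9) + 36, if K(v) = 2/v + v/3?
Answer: 208/9 ≈ 23.111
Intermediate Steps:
K(v) = 2/v + v/3 (K(v) = 2/v + v*(⅓) = 2/v + v/3)
4*K(-9) + 36 = 4*(2/(-9) + (⅓)*(-9)) + 36 = 4*(2*(-⅑) - 3) + 36 = 4*(-2/9 - 3) + 36 = 4*(-29/9) + 36 = -116/9 + 36 = 208/9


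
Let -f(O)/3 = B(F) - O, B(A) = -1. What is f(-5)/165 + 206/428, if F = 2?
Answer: 4809/11770 ≈ 0.40858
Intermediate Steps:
f(O) = 3 + 3*O (f(O) = -3*(-1 - O) = 3 + 3*O)
f(-5)/165 + 206/428 = (3 + 3*(-5))/165 + 206/428 = (3 - 15)*(1/165) + 206*(1/428) = -12*1/165 + 103/214 = -4/55 + 103/214 = 4809/11770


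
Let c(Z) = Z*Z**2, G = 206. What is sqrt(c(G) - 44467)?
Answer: sqrt(8697349) ≈ 2949.1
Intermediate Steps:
c(Z) = Z**3
sqrt(c(G) - 44467) = sqrt(206**3 - 44467) = sqrt(8741816 - 44467) = sqrt(8697349)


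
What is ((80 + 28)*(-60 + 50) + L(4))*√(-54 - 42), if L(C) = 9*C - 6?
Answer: -4200*I*√6 ≈ -10288.0*I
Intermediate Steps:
L(C) = -6 + 9*C
((80 + 28)*(-60 + 50) + L(4))*√(-54 - 42) = ((80 + 28)*(-60 + 50) + (-6 + 9*4))*√(-54 - 42) = (108*(-10) + (-6 + 36))*√(-96) = (-1080 + 30)*(4*I*√6) = -4200*I*√6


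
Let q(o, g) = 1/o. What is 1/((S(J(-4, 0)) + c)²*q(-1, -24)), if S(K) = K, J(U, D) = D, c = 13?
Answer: -1/169 ≈ -0.0059172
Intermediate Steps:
1/((S(J(-4, 0)) + c)²*q(-1, -24)) = 1/((0 + 13)²/(-1)) = 1/(13²*(-1)) = 1/(169*(-1)) = 1/(-169) = -1/169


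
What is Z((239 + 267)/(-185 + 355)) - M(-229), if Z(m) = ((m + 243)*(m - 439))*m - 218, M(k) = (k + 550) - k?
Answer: -196519398888/614125 ≈ -3.2000e+5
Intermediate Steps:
M(k) = 550 (M(k) = (550 + k) - k = 550)
Z(m) = -218 + m*(-439 + m)*(243 + m) (Z(m) = ((243 + m)*(-439 + m))*m - 218 = ((-439 + m)*(243 + m))*m - 218 = m*(-439 + m)*(243 + m) - 218 = -218 + m*(-439 + m)*(243 + m))
Z((239 + 267)/(-185 + 355)) - M(-229) = (-218 + ((239 + 267)/(-185 + 355))³ - 106677*(239 + 267)/(-185 + 355) - 196*(239 + 267)²/(-185 + 355)²) - 1*550 = (-218 + (506/170)³ - 53978562/170 - 196*(506/170)²) - 550 = (-218 + (506*(1/170))³ - 53978562/170 - 196*(506*(1/170))²) - 550 = (-218 + (253/85)³ - 106677*253/85 - 196*(253/85)²) - 550 = (-218 + 16194277/614125 - 26989281/85 - 196*64009/7225) - 550 = (-218 + 16194277/614125 - 26989281/85 - 12545764/7225) - 550 = -196181630138/614125 - 550 = -196519398888/614125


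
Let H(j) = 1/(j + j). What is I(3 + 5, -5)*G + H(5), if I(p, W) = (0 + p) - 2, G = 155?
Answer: 9301/10 ≈ 930.10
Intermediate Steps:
H(j) = 1/(2*j)
I(p, W) = -2 + p (I(p, W) = p - 2 = -2 + p)
I(3 + 5, -5)*G + H(5) = (-2 + (3 + 5))*155 + (½)/5 = (-2 + 8)*155 + (½)*(⅕) = 6*155 + ⅒ = 930 + ⅒ = 9301/10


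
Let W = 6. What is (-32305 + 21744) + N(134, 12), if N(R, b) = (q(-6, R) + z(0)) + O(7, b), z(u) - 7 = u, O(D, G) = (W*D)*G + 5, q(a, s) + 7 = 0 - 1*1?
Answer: -10053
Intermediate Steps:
q(a, s) = -8 (q(a, s) = -7 + (0 - 1*1) = -7 + (0 - 1) = -7 - 1 = -8)
O(D, G) = 5 + 6*D*G (O(D, G) = (6*D)*G + 5 = 6*D*G + 5 = 5 + 6*D*G)
z(u) = 7 + u
N(R, b) = 4 + 42*b (N(R, b) = (-8 + (7 + 0)) + (5 + 6*7*b) = (-8 + 7) + (5 + 42*b) = -1 + (5 + 42*b) = 4 + 42*b)
(-32305 + 21744) + N(134, 12) = (-32305 + 21744) + (4 + 42*12) = -10561 + (4 + 504) = -10561 + 508 = -10053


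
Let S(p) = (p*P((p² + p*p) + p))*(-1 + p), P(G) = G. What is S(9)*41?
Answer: 504792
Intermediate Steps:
S(p) = p*(-1 + p)*(p + 2*p²) (S(p) = (p*((p² + p*p) + p))*(-1 + p) = (p*((p² + p²) + p))*(-1 + p) = (p*(2*p² + p))*(-1 + p) = (p*(p + 2*p²))*(-1 + p) = p*(-1 + p)*(p + 2*p²))
S(9)*41 = (9²*(1 + 2*9)*(-1 + 9))*41 = (81*(1 + 18)*8)*41 = (81*19*8)*41 = 12312*41 = 504792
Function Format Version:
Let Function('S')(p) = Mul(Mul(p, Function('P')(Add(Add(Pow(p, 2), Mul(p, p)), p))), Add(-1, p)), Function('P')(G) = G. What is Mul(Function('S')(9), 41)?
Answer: 504792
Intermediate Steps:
Function('S')(p) = Mul(p, Add(-1, p), Add(p, Mul(2, Pow(p, 2)))) (Function('S')(p) = Mul(Mul(p, Add(Add(Pow(p, 2), Mul(p, p)), p)), Add(-1, p)) = Mul(Mul(p, Add(Add(Pow(p, 2), Pow(p, 2)), p)), Add(-1, p)) = Mul(Mul(p, Add(Mul(2, Pow(p, 2)), p)), Add(-1, p)) = Mul(Mul(p, Add(p, Mul(2, Pow(p, 2)))), Add(-1, p)) = Mul(p, Add(-1, p), Add(p, Mul(2, Pow(p, 2)))))
Mul(Function('S')(9), 41) = Mul(Mul(Pow(9, 2), Add(1, Mul(2, 9)), Add(-1, 9)), 41) = Mul(Mul(81, Add(1, 18), 8), 41) = Mul(Mul(81, 19, 8), 41) = Mul(12312, 41) = 504792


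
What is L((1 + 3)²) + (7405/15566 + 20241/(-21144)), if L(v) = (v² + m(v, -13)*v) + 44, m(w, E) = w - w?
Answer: 16429958519/54854584 ≈ 299.52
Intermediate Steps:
m(w, E) = 0
L(v) = 44 + v² (L(v) = (v² + 0*v) + 44 = (v² + 0) + 44 = v² + 44 = 44 + v²)
L((1 + 3)²) + (7405/15566 + 20241/(-21144)) = (44 + ((1 + 3)²)²) + (7405/15566 + 20241/(-21144)) = (44 + (4²)²) + (7405*(1/15566) + 20241*(-1/21144)) = (44 + 16²) + (7405/15566 - 6747/7048) = (44 + 256) - 26416681/54854584 = 300 - 26416681/54854584 = 16429958519/54854584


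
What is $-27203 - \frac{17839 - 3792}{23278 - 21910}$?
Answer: $- \frac{37227751}{1368} \approx -27213.0$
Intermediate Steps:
$-27203 - \frac{17839 - 3792}{23278 - 21910} = -27203 - \frac{14047}{1368} = - \frac{37227751}{1368}$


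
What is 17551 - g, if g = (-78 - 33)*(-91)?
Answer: 7450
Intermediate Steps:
g = 10101 (g = -111*(-91) = 10101)
17551 - g = 17551 - 1*10101 = 17551 - 10101 = 7450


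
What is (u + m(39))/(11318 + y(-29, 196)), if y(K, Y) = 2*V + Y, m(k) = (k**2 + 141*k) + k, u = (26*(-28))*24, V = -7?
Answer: -10413/11500 ≈ -0.90548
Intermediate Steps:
u = -17472 (u = -728*24 = -17472)
m(k) = k**2 + 142*k
y(K, Y) = -14 + Y (y(K, Y) = 2*(-7) + Y = -14 + Y)
(u + m(39))/(11318 + y(-29, 196)) = (-17472 + 39*(142 + 39))/(11318 + (-14 + 196)) = (-17472 + 39*181)/(11318 + 182) = (-17472 + 7059)/11500 = -10413*1/11500 = -10413/11500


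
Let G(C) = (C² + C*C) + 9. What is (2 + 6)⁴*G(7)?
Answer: 438272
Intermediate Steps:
G(C) = 9 + 2*C² (G(C) = (C² + C²) + 9 = 2*C² + 9 = 9 + 2*C²)
(2 + 6)⁴*G(7) = (2 + 6)⁴*(9 + 2*7²) = 8⁴*(9 + 2*49) = 4096*(9 + 98) = 4096*107 = 438272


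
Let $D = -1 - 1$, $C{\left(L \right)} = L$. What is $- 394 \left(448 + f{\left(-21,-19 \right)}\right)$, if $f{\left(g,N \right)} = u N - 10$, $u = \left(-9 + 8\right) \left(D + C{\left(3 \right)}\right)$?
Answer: $-180058$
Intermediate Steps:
$D = -2$ ($D = -1 - 1 = -2$)
$u = -1$ ($u = \left(-9 + 8\right) \left(-2 + 3\right) = \left(-1\right) 1 = -1$)
$f{\left(g,N \right)} = -10 - N$ ($f{\left(g,N \right)} = - N - 10 = -10 - N$)
$- 394 \left(448 + f{\left(-21,-19 \right)}\right) = - 394 \left(448 - -9\right) = - 394 \left(448 + \left(-10 + 19\right)\right) = - 394 \left(448 + 9\right) = \left(-394\right) 457 = -180058$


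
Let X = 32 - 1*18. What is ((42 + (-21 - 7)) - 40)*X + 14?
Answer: -350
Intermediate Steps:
X = 14 (X = 32 - 18 = 14)
((42 + (-21 - 7)) - 40)*X + 14 = ((42 + (-21 - 7)) - 40)*14 + 14 = ((42 - 28) - 40)*14 + 14 = (14 - 40)*14 + 14 = -26*14 + 14 = -364 + 14 = -350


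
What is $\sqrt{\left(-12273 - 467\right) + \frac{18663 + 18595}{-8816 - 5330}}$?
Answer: $\frac{i \sqrt{637479934377}}{7073} \approx 112.88 i$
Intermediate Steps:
$\sqrt{\left(-12273 - 467\right) + \frac{18663 + 18595}{-8816 - 5330}} = \sqrt{-12740 + \frac{37258}{-14146}} = \sqrt{-12740 + 37258 \left(- \frac{1}{14146}\right)} = \sqrt{-12740 - \frac{18629}{7073}} = \sqrt{- \frac{90128649}{7073}} = \frac{i \sqrt{637479934377}}{7073}$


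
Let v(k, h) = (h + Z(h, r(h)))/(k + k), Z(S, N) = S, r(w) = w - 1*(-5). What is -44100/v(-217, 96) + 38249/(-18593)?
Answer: 14827146683/148744 ≈ 99682.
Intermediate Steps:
r(w) = 5 + w (r(w) = w + 5 = 5 + w)
v(k, h) = h/k (v(k, h) = (h + h)/(k + k) = (2*h)/((2*k)) = (2*h)*(1/(2*k)) = h/k)
-44100/v(-217, 96) + 38249/(-18593) = -44100/(96/(-217)) + 38249/(-18593) = -44100/(96*(-1/217)) + 38249*(-1/18593) = -44100/(-96/217) - 38249/18593 = -44100*(-217/96) - 38249/18593 = 797475/8 - 38249/18593 = 14827146683/148744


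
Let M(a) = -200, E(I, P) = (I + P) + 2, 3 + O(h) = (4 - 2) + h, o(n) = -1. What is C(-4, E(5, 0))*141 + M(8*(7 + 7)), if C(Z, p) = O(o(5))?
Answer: -482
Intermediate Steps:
O(h) = -1 + h (O(h) = -3 + ((4 - 2) + h) = -3 + (2 + h) = -1 + h)
E(I, P) = 2 + I + P
C(Z, p) = -2 (C(Z, p) = -1 - 1 = -2)
C(-4, E(5, 0))*141 + M(8*(7 + 7)) = -2*141 - 200 = -282 - 200 = -482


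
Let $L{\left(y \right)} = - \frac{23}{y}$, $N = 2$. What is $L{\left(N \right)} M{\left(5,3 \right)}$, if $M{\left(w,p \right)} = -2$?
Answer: $23$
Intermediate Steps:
$L{\left(N \right)} M{\left(5,3 \right)} = - \frac{23}{2} \left(-2\right) = \left(-23\right) \frac{1}{2} \left(-2\right) = \left(- \frac{23}{2}\right) \left(-2\right) = 23$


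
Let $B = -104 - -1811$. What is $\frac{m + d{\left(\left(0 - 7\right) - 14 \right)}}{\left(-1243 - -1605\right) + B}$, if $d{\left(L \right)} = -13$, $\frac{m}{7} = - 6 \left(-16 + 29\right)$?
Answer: $- \frac{559}{2069} \approx -0.27018$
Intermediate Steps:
$m = -546$ ($m = 7 \left(- 6 \left(-16 + 29\right)\right) = 7 \left(\left(-6\right) 13\right) = 7 \left(-78\right) = -546$)
$B = 1707$ ($B = -104 + 1811 = 1707$)
$\frac{m + d{\left(\left(0 - 7\right) - 14 \right)}}{\left(-1243 - -1605\right) + B} = \frac{-546 - 13}{\left(-1243 - -1605\right) + 1707} = - \frac{559}{\left(-1243 + 1605\right) + 1707} = - \frac{559}{362 + 1707} = - \frac{559}{2069}$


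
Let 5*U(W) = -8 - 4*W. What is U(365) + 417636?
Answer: 2086712/5 ≈ 4.1734e+5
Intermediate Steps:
U(W) = -8/5 - 4*W/5 (U(W) = (-8 - 4*W)/5 = -8/5 - 4*W/5)
U(365) + 417636 = (-8/5 - ⅘*365) + 417636 = (-8/5 - 292) + 417636 = -1468/5 + 417636 = 2086712/5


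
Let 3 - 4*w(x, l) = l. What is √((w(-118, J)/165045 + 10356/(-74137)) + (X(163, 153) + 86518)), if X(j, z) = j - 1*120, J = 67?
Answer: √264484511144762518954005/1747991595 ≈ 294.21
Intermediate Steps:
w(x, l) = ¾ - l/4
X(j, z) = -120 + j (X(j, z) = j - 120 = -120 + j)
√((w(-118, J)/165045 + 10356/(-74137)) + (X(163, 153) + 86518)) = √(((¾ - ¼*67)/165045 + 10356/(-74137)) + ((-120 + 163) + 86518)) = √(((¾ - 67/4)*(1/165045) + 10356*(-1/74137)) + (43 + 86518)) = √((-16*1/165045 - 10356/74137) + 86561) = √((-16/165045 - 10356/74137) + 86561) = √(-1710392212/12235941165 + 86561) = √(1059153592791353/12235941165) = √264484511144762518954005/1747991595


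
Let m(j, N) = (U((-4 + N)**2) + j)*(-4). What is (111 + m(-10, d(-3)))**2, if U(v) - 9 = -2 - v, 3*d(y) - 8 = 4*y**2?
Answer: 27071209/81 ≈ 3.3421e+5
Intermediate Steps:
d(y) = 8/3 + 4*y**2/3 (d(y) = 8/3 + (4*y**2)/3 = 8/3 + 4*y**2/3)
U(v) = 7 - v (U(v) = 9 + (-2 - v) = 7 - v)
m(j, N) = -28 - 4*j + 4*(-4 + N)**2 (m(j, N) = ((7 - (-4 + N)**2) + j)*(-4) = (7 + j - (-4 + N)**2)*(-4) = -28 - 4*j + 4*(-4 + N)**2)
(111 + m(-10, d(-3)))**2 = (111 + (-28 - 4*(-10) + 4*(-4 + (8/3 + (4/3)*(-3)**2))**2))**2 = (111 + (-28 + 40 + 4*(-4 + (8/3 + (4/3)*9))**2))**2 = (111 + (-28 + 40 + 4*(-4 + (8/3 + 12))**2))**2 = (111 + (-28 + 40 + 4*(-4 + 44/3)**2))**2 = (111 + (-28 + 40 + 4*(32/3)**2))**2 = (111 + (-28 + 40 + 4*(1024/9)))**2 = (111 + (-28 + 40 + 4096/9))**2 = (111 + 4204/9)**2 = (5203/9)**2 = 27071209/81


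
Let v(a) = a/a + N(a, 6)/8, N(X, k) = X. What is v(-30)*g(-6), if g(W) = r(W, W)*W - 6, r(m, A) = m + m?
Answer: -363/2 ≈ -181.50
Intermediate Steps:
r(m, A) = 2*m
v(a) = 1 + a/8 (v(a) = a/a + a/8 = 1 + a*(⅛) = 1 + a/8)
g(W) = -6 + 2*W² (g(W) = (2*W)*W - 6 = 2*W² - 6 = -6 + 2*W²)
v(-30)*g(-6) = (1 + (⅛)*(-30))*(-6 + 2*(-6)²) = (1 - 15/4)*(-6 + 2*36) = -11*(-6 + 72)/4 = -11/4*66 = -363/2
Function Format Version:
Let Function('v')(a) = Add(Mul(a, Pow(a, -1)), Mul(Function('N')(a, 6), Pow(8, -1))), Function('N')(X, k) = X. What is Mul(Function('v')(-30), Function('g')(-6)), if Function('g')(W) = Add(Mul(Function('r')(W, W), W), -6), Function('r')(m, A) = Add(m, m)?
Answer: Rational(-363, 2) ≈ -181.50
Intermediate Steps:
Function('r')(m, A) = Mul(2, m)
Function('v')(a) = Add(1, Mul(Rational(1, 8), a)) (Function('v')(a) = Add(Mul(a, Pow(a, -1)), Mul(a, Pow(8, -1))) = Add(1, Mul(a, Rational(1, 8))) = Add(1, Mul(Rational(1, 8), a)))
Function('g')(W) = Add(-6, Mul(2, Pow(W, 2))) (Function('g')(W) = Add(Mul(Mul(2, W), W), -6) = Add(Mul(2, Pow(W, 2)), -6) = Add(-6, Mul(2, Pow(W, 2))))
Mul(Function('v')(-30), Function('g')(-6)) = Mul(Add(1, Mul(Rational(1, 8), -30)), Add(-6, Mul(2, Pow(-6, 2)))) = Mul(Add(1, Rational(-15, 4)), Add(-6, Mul(2, 36))) = Mul(Rational(-11, 4), Add(-6, 72)) = Mul(Rational(-11, 4), 66) = Rational(-363, 2)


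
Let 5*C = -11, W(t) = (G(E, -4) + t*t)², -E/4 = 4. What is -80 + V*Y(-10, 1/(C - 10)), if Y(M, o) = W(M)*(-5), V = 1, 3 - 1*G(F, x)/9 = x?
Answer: -132925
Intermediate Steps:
E = -16 (E = -4*4 = -16)
G(F, x) = 27 - 9*x
W(t) = (63 + t²)² (W(t) = ((27 - 9*(-4)) + t*t)² = ((27 + 36) + t²)² = (63 + t²)²)
C = -11/5 (C = (⅕)*(-11) = -11/5 ≈ -2.2000)
Y(M, o) = -5*(63 + M²)² (Y(M, o) = (63 + M²)²*(-5) = -5*(63 + M²)²)
-80 + V*Y(-10, 1/(C - 10)) = -80 + 1*(-5*(63 + (-10)²)²) = -80 + 1*(-5*(63 + 100)²) = -80 + 1*(-5*163²) = -80 + 1*(-5*26569) = -80 + 1*(-132845) = -80 - 132845 = -132925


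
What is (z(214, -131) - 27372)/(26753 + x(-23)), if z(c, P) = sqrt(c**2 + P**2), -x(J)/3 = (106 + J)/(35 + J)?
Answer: -36496/35643 + 4*sqrt(62957)/106929 ≈ -1.0145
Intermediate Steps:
x(J) = -3*(106 + J)/(35 + J)
z(c, P) = sqrt(P**2 + c**2)
(z(214, -131) - 27372)/(26753 + x(-23)) = (sqrt((-131)**2 + 214**2) - 27372)/(26753 + 3*(-106 - 1*(-23))/(35 - 23)) = (sqrt(17161 + 45796) - 27372)/(26753 + 3*(-106 + 23)/12) = (sqrt(62957) - 27372)/(26753 + 3*(1/12)*(-83)) = (-27372 + sqrt(62957))/(26753 - 83/4) = (-27372 + sqrt(62957))/(106929/4) = (-27372 + sqrt(62957))*(4/106929) = -36496/35643 + 4*sqrt(62957)/106929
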